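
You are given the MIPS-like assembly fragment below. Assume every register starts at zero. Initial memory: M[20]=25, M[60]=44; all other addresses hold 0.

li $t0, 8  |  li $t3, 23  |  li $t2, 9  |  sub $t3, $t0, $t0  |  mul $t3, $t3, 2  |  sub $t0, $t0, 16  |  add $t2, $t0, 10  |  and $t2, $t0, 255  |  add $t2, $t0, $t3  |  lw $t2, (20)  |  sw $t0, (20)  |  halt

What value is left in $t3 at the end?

0

after li $t0, 8: $t0=8
after li $t3, 23: $t3=23
after li $t2, 9: $t2=9
after sub $t3, $t0, $t0: $t3=8-8=0
after mul $t3, $t3, 2: $t3=0*2=0
after sub $t0, $t0, 16: $t0=8-16=-8
after add $t2, $t0, 10: $t2=(-8)+10=2
after and $t2, $t0, 255: $t2=(-8)&255=248
after add $t2, $t0, $t3: $t2=(-8)+0=-8
after lw $t2, (20): $t2=M[20]=25
sw $t0, (20) → M[20]=-8
halt.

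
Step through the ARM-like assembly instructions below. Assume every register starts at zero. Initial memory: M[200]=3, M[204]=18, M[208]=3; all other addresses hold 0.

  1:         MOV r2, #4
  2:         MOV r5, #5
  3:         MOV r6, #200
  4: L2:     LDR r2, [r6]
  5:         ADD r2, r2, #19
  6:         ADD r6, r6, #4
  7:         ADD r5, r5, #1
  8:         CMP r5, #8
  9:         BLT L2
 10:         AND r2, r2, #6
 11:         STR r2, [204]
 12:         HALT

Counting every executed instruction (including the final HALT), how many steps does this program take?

24

MOV r2, #4 → r2=4
MOV r5, #5 → r5=5
MOV r6, #200 → r6=200
LDR r2, [r6] → r2=M[200]=3
ADD r2, r2, #19 → r2=3+19=22
ADD r6, r6, #4 → r6=200+4=204
ADD r5, r5, #1 → r5=5+1=6
CMP r5, #8  (cmp 6,8)
BLT L2: taken
LDR r2, [r6] → r2=M[204]=18
ADD r2, r2, #19 → r2=18+19=37
ADD r6, r6, #4 → r6=204+4=208
ADD r5, r5, #1 → r5=6+1=7
CMP r5, #8  (cmp 7,8)
BLT L2: taken
LDR r2, [r6] → r2=M[208]=3
ADD r2, r2, #19 → r2=3+19=22
ADD r6, r6, #4 → r6=208+4=212
ADD r5, r5, #1 → r5=7+1=8
CMP r5, #8  (cmp 8,8)
BLT L2: not taken
AND r2, r2, #6 → r2=22&6=6
STR r2, [204] → M[204]=6
halt.
Total executed instructions: 24.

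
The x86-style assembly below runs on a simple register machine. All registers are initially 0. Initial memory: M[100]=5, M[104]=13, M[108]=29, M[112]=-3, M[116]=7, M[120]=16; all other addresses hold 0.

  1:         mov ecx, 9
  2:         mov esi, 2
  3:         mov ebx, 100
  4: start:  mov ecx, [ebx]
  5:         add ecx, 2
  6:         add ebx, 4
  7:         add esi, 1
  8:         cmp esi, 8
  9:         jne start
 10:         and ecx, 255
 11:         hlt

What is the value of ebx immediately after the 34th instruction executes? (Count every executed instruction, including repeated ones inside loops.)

120

ecx=9
esi=2
ebx=100
ecx=M[100]=5
ecx=5+2=7
ebx=100+4=104
esi=2+1=3
cmp esi, 8  (cmp 3,8)
jne start: taken
ecx=M[104]=13
ecx=13+2=15
ebx=104+4=108
esi=3+1=4
cmp esi, 8  (cmp 4,8)
jne start: taken
ecx=M[108]=29
ecx=29+2=31
ebx=108+4=112
esi=4+1=5
cmp esi, 8  (cmp 5,8)
jne start: taken
ecx=M[112]=-3
ecx=(-3)+2=-1
ebx=112+4=116
esi=5+1=6
cmp esi, 8  (cmp 6,8)
jne start: taken
ecx=M[116]=7
ecx=7+2=9
ebx=116+4=120
esi=6+1=7
cmp esi, 8  (cmp 7,8)
jne start: taken
ecx=M[120]=16
After step 34: ebx = 120.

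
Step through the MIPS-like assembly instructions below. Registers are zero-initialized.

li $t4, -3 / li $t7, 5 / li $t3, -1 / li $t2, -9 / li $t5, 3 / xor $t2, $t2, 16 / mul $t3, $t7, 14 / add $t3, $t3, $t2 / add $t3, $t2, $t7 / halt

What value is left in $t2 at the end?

after li $t4, -3: $t4=-3
after li $t7, 5: $t7=5
after li $t3, -1: $t3=-1
after li $t2, -9: $t2=-9
after li $t5, 3: $t5=3
after xor $t2, $t2, 16: $t2=(-9)^16=-25
after mul $t3, $t7, 14: $t3=5*14=70
after add $t3, $t3, $t2: $t3=70+(-25)=45
after add $t3, $t2, $t7: $t3=(-25)+5=-20
halt.

-25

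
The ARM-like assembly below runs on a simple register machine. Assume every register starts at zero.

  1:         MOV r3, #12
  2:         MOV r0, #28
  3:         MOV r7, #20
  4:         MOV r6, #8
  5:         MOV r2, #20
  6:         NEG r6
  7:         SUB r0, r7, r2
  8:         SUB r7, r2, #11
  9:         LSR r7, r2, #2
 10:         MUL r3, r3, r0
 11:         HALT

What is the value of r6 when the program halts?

MOV r3, #12 → r3=12
MOV r0, #28 → r0=28
MOV r7, #20 → r7=20
MOV r6, #8 → r6=8
MOV r2, #20 → r2=20
NEG r6 → r6=-(8)=-8
SUB r0, r7, r2 → r0=20-20=0
SUB r7, r2, #11 → r7=20-11=9
LSR r7, r2, #2 → r7=20>>2=5
MUL r3, r3, r0 → r3=12*0=0
halt.

-8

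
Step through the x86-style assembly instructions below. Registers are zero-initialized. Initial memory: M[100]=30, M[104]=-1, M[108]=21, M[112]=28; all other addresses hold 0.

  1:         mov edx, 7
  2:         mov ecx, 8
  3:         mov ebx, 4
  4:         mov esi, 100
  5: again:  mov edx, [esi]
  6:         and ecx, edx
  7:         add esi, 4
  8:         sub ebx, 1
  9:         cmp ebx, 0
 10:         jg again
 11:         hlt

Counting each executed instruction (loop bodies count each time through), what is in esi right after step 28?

116

edx=7
ecx=8
ebx=4
esi=100
edx=M[100]=30
ecx=8&30=8
esi=100+4=104
ebx=4-1=3
cmp ebx, 0  (cmp 3,0)
jg again: taken
edx=M[104]=-1
ecx=8&(-1)=8
esi=104+4=108
ebx=3-1=2
cmp ebx, 0  (cmp 2,0)
jg again: taken
edx=M[108]=21
ecx=8&21=0
esi=108+4=112
ebx=2-1=1
cmp ebx, 0  (cmp 1,0)
jg again: taken
edx=M[112]=28
ecx=0&28=0
esi=112+4=116
ebx=1-1=0
cmp ebx, 0  (cmp 0,0)
jg again: not taken
After step 28: esi = 116.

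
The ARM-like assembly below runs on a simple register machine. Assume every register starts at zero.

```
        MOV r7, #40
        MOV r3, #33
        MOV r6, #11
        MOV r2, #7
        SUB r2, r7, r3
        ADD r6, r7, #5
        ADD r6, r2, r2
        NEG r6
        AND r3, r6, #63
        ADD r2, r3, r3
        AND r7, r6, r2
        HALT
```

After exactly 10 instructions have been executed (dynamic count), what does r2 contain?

100

r7=40
r3=33
r6=11
r2=7
r2=40-33=7
r6=40+5=45
r6=7+7=14
r6=-(14)=-14
r3=(-14)&63=50
r2=50+50=100
After step 10: r2 = 100.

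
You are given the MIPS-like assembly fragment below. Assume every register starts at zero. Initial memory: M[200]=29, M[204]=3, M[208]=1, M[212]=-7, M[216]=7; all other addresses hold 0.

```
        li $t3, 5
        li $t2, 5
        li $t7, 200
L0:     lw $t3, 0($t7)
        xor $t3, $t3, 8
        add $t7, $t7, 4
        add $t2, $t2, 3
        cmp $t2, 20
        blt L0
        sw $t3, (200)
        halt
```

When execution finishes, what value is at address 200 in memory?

15

after li $t3, 5: $t3=5
after li $t2, 5: $t2=5
after li $t7, 200: $t7=200
after lw $t3, 0($t7): $t3=M[200]=29
after xor $t3, $t3, 8: $t3=29^8=21
after add $t7, $t7, 4: $t7=200+4=204
after add $t2, $t2, 3: $t2=5+3=8
cmp $t2, 20  (cmp 8,20)
blt L0: taken
after lw $t3, 0($t7): $t3=M[204]=3
after xor $t3, $t3, 8: $t3=3^8=11
after add $t7, $t7, 4: $t7=204+4=208
after add $t2, $t2, 3: $t2=8+3=11
cmp $t2, 20  (cmp 11,20)
blt L0: taken
after lw $t3, 0($t7): $t3=M[208]=1
after xor $t3, $t3, 8: $t3=1^8=9
after add $t7, $t7, 4: $t7=208+4=212
after add $t2, $t2, 3: $t2=11+3=14
cmp $t2, 20  (cmp 14,20)
blt L0: taken
after lw $t3, 0($t7): $t3=M[212]=-7
after xor $t3, $t3, 8: $t3=(-7)^8=-15
after add $t7, $t7, 4: $t7=212+4=216
after add $t2, $t2, 3: $t2=14+3=17
cmp $t2, 20  (cmp 17,20)
blt L0: taken
after lw $t3, 0($t7): $t3=M[216]=7
after xor $t3, $t3, 8: $t3=7^8=15
after add $t7, $t7, 4: $t7=216+4=220
after add $t2, $t2, 3: $t2=17+3=20
cmp $t2, 20  (cmp 20,20)
blt L0: not taken
sw $t3, (200) → M[200]=15
halt.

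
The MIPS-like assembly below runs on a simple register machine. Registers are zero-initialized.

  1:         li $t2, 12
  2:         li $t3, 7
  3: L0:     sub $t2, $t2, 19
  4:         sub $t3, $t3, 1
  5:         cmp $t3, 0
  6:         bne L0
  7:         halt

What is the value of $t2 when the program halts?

-121

li $t2, 12 → $t2=12
li $t3, 7 → $t3=7
sub $t2, $t2, 19 → $t2=12-19=-7
sub $t3, $t3, 1 → $t3=7-1=6
cmp $t3, 0  (cmp 6,0)
bne L0: taken
sub $t2, $t2, 19 → $t2=(-7)-19=-26
sub $t3, $t3, 1 → $t3=6-1=5
cmp $t3, 0  (cmp 5,0)
bne L0: taken
sub $t2, $t2, 19 → $t2=(-26)-19=-45
sub $t3, $t3, 1 → $t3=5-1=4
cmp $t3, 0  (cmp 4,0)
bne L0: taken
sub $t2, $t2, 19 → $t2=(-45)-19=-64
sub $t3, $t3, 1 → $t3=4-1=3
cmp $t3, 0  (cmp 3,0)
bne L0: taken
sub $t2, $t2, 19 → $t2=(-64)-19=-83
sub $t3, $t3, 1 → $t3=3-1=2
cmp $t3, 0  (cmp 2,0)
bne L0: taken
sub $t2, $t2, 19 → $t2=(-83)-19=-102
sub $t3, $t3, 1 → $t3=2-1=1
cmp $t3, 0  (cmp 1,0)
bne L0: taken
sub $t2, $t2, 19 → $t2=(-102)-19=-121
sub $t3, $t3, 1 → $t3=1-1=0
cmp $t3, 0  (cmp 0,0)
bne L0: not taken
halt.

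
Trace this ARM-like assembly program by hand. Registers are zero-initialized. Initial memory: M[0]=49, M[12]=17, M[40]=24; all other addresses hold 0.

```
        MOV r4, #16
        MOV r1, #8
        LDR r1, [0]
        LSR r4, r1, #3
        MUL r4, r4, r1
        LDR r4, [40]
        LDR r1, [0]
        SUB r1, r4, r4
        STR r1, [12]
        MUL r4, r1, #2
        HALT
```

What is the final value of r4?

0

r4=16
r1=8
r1=M[0]=49
r4=49>>3=6
r4=6*49=294
r4=M[40]=24
r1=M[0]=49
r1=24-24=0
STR r1, [12] → M[12]=0
r4=0*2=0
halt.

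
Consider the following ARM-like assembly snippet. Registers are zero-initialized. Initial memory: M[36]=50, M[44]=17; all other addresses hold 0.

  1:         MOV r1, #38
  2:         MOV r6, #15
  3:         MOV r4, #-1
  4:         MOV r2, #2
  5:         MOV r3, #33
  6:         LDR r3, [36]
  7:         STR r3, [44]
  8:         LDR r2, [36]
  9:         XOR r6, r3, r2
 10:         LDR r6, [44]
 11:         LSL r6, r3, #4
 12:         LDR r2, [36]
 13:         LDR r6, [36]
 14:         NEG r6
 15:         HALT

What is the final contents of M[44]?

after MOV r1, #38: r1=38
after MOV r6, #15: r6=15
after MOV r4, #-1: r4=-1
after MOV r2, #2: r2=2
after MOV r3, #33: r3=33
after LDR r3, [36]: r3=M[36]=50
STR r3, [44] → M[44]=50
after LDR r2, [36]: r2=M[36]=50
after XOR r6, r3, r2: r6=50^50=0
after LDR r6, [44]: r6=M[44]=50
after LSL r6, r3, #4: r6=50<<4=800
after LDR r2, [36]: r2=M[36]=50
after LDR r6, [36]: r6=M[36]=50
after NEG r6: r6=-(50)=-50
halt.

50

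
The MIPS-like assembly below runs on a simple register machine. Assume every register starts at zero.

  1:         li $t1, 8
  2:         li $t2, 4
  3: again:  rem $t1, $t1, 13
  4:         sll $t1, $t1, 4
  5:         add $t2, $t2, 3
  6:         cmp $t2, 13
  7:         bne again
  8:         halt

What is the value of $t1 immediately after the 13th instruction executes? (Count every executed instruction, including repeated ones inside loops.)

7

li $t1, 8 → $t1=8
li $t2, 4 → $t2=4
rem $t1, $t1, 13 → $t1=8%13=8
sll $t1, $t1, 4 → $t1=8<<4=128
add $t2, $t2, 3 → $t2=4+3=7
cmp $t2, 13  (cmp 7,13)
bne again: taken
rem $t1, $t1, 13 → $t1=128%13=11
sll $t1, $t1, 4 → $t1=11<<4=176
add $t2, $t2, 3 → $t2=7+3=10
cmp $t2, 13  (cmp 10,13)
bne again: taken
rem $t1, $t1, 13 → $t1=176%13=7
After step 13: $t1 = 7.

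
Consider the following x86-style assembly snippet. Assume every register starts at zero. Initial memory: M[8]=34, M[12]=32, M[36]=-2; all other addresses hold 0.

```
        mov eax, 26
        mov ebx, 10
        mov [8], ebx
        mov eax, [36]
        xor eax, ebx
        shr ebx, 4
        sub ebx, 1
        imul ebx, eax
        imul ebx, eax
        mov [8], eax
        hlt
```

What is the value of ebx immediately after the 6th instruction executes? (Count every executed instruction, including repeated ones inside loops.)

mov eax, 26 → eax=26
mov ebx, 10 → ebx=10
mov [8], ebx → M[8]=10
mov eax, [36] → eax=M[36]=-2
xor eax, ebx → eax=(-2)^10=-12
shr ebx, 4 → ebx=10>>4=0
After step 6: ebx = 0.

0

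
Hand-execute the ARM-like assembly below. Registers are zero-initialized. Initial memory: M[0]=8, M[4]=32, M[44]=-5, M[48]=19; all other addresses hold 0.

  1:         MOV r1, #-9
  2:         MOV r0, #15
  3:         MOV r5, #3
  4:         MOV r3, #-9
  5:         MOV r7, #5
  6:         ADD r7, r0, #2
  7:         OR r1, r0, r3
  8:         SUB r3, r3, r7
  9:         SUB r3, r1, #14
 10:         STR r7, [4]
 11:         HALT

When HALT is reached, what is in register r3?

-15

r1=-9
r0=15
r5=3
r3=-9
r7=5
r7=15+2=17
r1=15|(-9)=-1
r3=(-9)-17=-26
r3=(-1)-14=-15
STR r7, [4] → M[4]=17
halt.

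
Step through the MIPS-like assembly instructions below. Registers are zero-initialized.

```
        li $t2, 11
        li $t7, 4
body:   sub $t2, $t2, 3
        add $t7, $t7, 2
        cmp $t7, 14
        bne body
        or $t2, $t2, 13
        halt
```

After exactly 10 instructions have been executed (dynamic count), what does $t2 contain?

5

after li $t2, 11: $t2=11
after li $t7, 4: $t7=4
after sub $t2, $t2, 3: $t2=11-3=8
after add $t7, $t7, 2: $t7=4+2=6
cmp $t7, 14  (cmp 6,14)
bne body: taken
after sub $t2, $t2, 3: $t2=8-3=5
after add $t7, $t7, 2: $t7=6+2=8
cmp $t7, 14  (cmp 8,14)
bne body: taken
After step 10: $t2 = 5.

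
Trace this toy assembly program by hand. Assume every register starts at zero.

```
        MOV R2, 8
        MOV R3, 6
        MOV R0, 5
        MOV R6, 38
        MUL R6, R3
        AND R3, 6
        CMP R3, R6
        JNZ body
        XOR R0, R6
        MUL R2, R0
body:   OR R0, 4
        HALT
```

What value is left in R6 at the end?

228

MOV R2, 8 → R2=8
MOV R3, 6 → R3=6
MOV R0, 5 → R0=5
MOV R6, 38 → R6=38
MUL R6, R3 → R6=38*6=228
AND R3, 6 → R3=6&6=6
CMP R3, R6  (cmp 6,228)
JNZ body: taken
OR R0, 4 → R0=5|4=5
halt.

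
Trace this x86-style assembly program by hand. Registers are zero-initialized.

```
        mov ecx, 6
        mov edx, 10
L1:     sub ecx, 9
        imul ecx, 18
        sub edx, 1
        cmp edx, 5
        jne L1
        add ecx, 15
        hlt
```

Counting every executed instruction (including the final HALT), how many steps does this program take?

after mov ecx, 6: ecx=6
after mov edx, 10: edx=10
after sub ecx, 9: ecx=6-9=-3
after imul ecx, 18: ecx=(-3)*18=-54
after sub edx, 1: edx=10-1=9
cmp edx, 5  (cmp 9,5)
jne L1: taken
after sub ecx, 9: ecx=(-54)-9=-63
after imul ecx, 18: ecx=(-63)*18=-1134
after sub edx, 1: edx=9-1=8
cmp edx, 5  (cmp 8,5)
jne L1: taken
after sub ecx, 9: ecx=(-1134)-9=-1143
after imul ecx, 18: ecx=(-1143)*18=-20574
after sub edx, 1: edx=8-1=7
cmp edx, 5  (cmp 7,5)
jne L1: taken
after sub ecx, 9: ecx=(-20574)-9=-20583
after imul ecx, 18: ecx=(-20583)*18=-370494
after sub edx, 1: edx=7-1=6
cmp edx, 5  (cmp 6,5)
jne L1: taken
after sub ecx, 9: ecx=(-370494)-9=-370503
after imul ecx, 18: ecx=(-370503)*18=-6669054
after sub edx, 1: edx=6-1=5
cmp edx, 5  (cmp 5,5)
jne L1: not taken
after add ecx, 15: ecx=(-6669054)+15=-6669039
halt.
Total executed instructions: 29.

29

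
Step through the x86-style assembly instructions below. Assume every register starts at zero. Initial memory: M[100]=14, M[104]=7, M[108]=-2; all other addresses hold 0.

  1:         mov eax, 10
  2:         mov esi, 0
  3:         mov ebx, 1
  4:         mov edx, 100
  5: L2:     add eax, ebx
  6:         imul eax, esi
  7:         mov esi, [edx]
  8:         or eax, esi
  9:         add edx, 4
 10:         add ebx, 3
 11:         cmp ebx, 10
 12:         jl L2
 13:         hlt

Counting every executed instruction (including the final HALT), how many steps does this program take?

eax=10
esi=0
ebx=1
edx=100
eax=10+1=11
eax=11*0=0
esi=M[100]=14
eax=0|14=14
edx=100+4=104
ebx=1+3=4
cmp ebx, 10  (cmp 4,10)
jl L2: taken
eax=14+4=18
eax=18*14=252
esi=M[104]=7
eax=252|7=255
edx=104+4=108
ebx=4+3=7
cmp ebx, 10  (cmp 7,10)
jl L2: taken
eax=255+7=262
eax=262*7=1834
esi=M[108]=-2
eax=1834|(-2)=-2
edx=108+4=112
ebx=7+3=10
cmp ebx, 10  (cmp 10,10)
jl L2: not taken
halt.
Total executed instructions: 29.

29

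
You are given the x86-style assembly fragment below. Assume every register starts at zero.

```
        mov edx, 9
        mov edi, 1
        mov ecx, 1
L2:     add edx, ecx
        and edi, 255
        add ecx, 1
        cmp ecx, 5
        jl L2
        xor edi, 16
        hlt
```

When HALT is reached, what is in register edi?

after mov edx, 9: edx=9
after mov edi, 1: edi=1
after mov ecx, 1: ecx=1
after add edx, ecx: edx=9+1=10
after and edi, 255: edi=1&255=1
after add ecx, 1: ecx=1+1=2
cmp ecx, 5  (cmp 2,5)
jl L2: taken
after add edx, ecx: edx=10+2=12
after and edi, 255: edi=1&255=1
after add ecx, 1: ecx=2+1=3
cmp ecx, 5  (cmp 3,5)
jl L2: taken
after add edx, ecx: edx=12+3=15
after and edi, 255: edi=1&255=1
after add ecx, 1: ecx=3+1=4
cmp ecx, 5  (cmp 4,5)
jl L2: taken
after add edx, ecx: edx=15+4=19
after and edi, 255: edi=1&255=1
after add ecx, 1: ecx=4+1=5
cmp ecx, 5  (cmp 5,5)
jl L2: not taken
after xor edi, 16: edi=1^16=17
halt.

17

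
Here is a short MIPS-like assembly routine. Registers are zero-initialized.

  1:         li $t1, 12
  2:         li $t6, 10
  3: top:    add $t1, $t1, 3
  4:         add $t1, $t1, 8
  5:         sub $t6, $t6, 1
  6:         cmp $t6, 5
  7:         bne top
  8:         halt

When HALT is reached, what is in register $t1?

67

$t1=12
$t6=10
$t1=12+3=15
$t1=15+8=23
$t6=10-1=9
cmp $t6, 5  (cmp 9,5)
bne top: taken
$t1=23+3=26
$t1=26+8=34
$t6=9-1=8
cmp $t6, 5  (cmp 8,5)
bne top: taken
$t1=34+3=37
$t1=37+8=45
$t6=8-1=7
cmp $t6, 5  (cmp 7,5)
bne top: taken
$t1=45+3=48
$t1=48+8=56
$t6=7-1=6
cmp $t6, 5  (cmp 6,5)
bne top: taken
$t1=56+3=59
$t1=59+8=67
$t6=6-1=5
cmp $t6, 5  (cmp 5,5)
bne top: not taken
halt.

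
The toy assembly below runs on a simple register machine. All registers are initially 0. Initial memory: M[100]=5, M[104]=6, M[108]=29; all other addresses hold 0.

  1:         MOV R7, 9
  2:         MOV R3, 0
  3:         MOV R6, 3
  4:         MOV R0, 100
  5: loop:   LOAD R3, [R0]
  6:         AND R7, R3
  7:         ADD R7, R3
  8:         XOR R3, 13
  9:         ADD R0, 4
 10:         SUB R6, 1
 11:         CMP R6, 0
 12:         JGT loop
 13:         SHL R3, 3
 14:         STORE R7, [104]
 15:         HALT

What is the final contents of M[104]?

after MOV R7, 9: R7=9
after MOV R3, 0: R3=0
after MOV R6, 3: R6=3
after MOV R0, 100: R0=100
after LOAD R3, [R0]: R3=M[100]=5
after AND R7, R3: R7=9&5=1
after ADD R7, R3: R7=1+5=6
after XOR R3, 13: R3=5^13=8
after ADD R0, 4: R0=100+4=104
after SUB R6, 1: R6=3-1=2
CMP R6, 0  (cmp 2,0)
JGT loop: taken
after LOAD R3, [R0]: R3=M[104]=6
after AND R7, R3: R7=6&6=6
after ADD R7, R3: R7=6+6=12
after XOR R3, 13: R3=6^13=11
after ADD R0, 4: R0=104+4=108
after SUB R6, 1: R6=2-1=1
CMP R6, 0  (cmp 1,0)
JGT loop: taken
after LOAD R3, [R0]: R3=M[108]=29
after AND R7, R3: R7=12&29=12
after ADD R7, R3: R7=12+29=41
after XOR R3, 13: R3=29^13=16
after ADD R0, 4: R0=108+4=112
after SUB R6, 1: R6=1-1=0
CMP R6, 0  (cmp 0,0)
JGT loop: not taken
after SHL R3, 3: R3=16<<3=128
STORE R7, [104] → M[104]=41
halt.

41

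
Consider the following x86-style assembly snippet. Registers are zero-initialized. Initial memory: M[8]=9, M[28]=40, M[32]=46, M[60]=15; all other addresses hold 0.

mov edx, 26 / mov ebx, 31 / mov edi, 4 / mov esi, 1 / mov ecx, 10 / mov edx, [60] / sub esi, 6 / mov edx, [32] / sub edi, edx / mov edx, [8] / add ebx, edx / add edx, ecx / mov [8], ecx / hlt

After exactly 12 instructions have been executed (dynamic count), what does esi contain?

after mov edx, 26: edx=26
after mov ebx, 31: ebx=31
after mov edi, 4: edi=4
after mov esi, 1: esi=1
after mov ecx, 10: ecx=10
after mov edx, [60]: edx=M[60]=15
after sub esi, 6: esi=1-6=-5
after mov edx, [32]: edx=M[32]=46
after sub edi, edx: edi=4-46=-42
after mov edx, [8]: edx=M[8]=9
after add ebx, edx: ebx=31+9=40
after add edx, ecx: edx=9+10=19
After step 12: esi = -5.

-5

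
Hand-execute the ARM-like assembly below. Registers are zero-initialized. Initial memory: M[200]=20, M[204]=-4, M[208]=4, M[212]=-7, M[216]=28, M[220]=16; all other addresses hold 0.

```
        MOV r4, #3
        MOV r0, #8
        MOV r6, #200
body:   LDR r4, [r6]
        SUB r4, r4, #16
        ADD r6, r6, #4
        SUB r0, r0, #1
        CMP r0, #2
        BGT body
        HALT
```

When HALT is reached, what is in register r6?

224

MOV r4, #3 → r4=3
MOV r0, #8 → r0=8
MOV r6, #200 → r6=200
LDR r4, [r6] → r4=M[200]=20
SUB r4, r4, #16 → r4=20-16=4
ADD r6, r6, #4 → r6=200+4=204
SUB r0, r0, #1 → r0=8-1=7
CMP r0, #2  (cmp 7,2)
BGT body: taken
LDR r4, [r6] → r4=M[204]=-4
SUB r4, r4, #16 → r4=(-4)-16=-20
ADD r6, r6, #4 → r6=204+4=208
SUB r0, r0, #1 → r0=7-1=6
CMP r0, #2  (cmp 6,2)
BGT body: taken
LDR r4, [r6] → r4=M[208]=4
SUB r4, r4, #16 → r4=4-16=-12
ADD r6, r6, #4 → r6=208+4=212
SUB r0, r0, #1 → r0=6-1=5
CMP r0, #2  (cmp 5,2)
BGT body: taken
LDR r4, [r6] → r4=M[212]=-7
SUB r4, r4, #16 → r4=(-7)-16=-23
ADD r6, r6, #4 → r6=212+4=216
SUB r0, r0, #1 → r0=5-1=4
CMP r0, #2  (cmp 4,2)
BGT body: taken
LDR r4, [r6] → r4=M[216]=28
SUB r4, r4, #16 → r4=28-16=12
ADD r6, r6, #4 → r6=216+4=220
SUB r0, r0, #1 → r0=4-1=3
CMP r0, #2  (cmp 3,2)
BGT body: taken
LDR r4, [r6] → r4=M[220]=16
SUB r4, r4, #16 → r4=16-16=0
ADD r6, r6, #4 → r6=220+4=224
SUB r0, r0, #1 → r0=3-1=2
CMP r0, #2  (cmp 2,2)
BGT body: not taken
halt.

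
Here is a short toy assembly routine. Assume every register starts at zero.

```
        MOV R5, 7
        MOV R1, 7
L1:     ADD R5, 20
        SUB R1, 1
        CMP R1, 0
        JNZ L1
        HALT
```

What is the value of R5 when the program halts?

MOV R5, 7 → R5=7
MOV R1, 7 → R1=7
ADD R5, 20 → R5=7+20=27
SUB R1, 1 → R1=7-1=6
CMP R1, 0  (cmp 6,0)
JNZ L1: taken
ADD R5, 20 → R5=27+20=47
SUB R1, 1 → R1=6-1=5
CMP R1, 0  (cmp 5,0)
JNZ L1: taken
ADD R5, 20 → R5=47+20=67
SUB R1, 1 → R1=5-1=4
CMP R1, 0  (cmp 4,0)
JNZ L1: taken
ADD R5, 20 → R5=67+20=87
SUB R1, 1 → R1=4-1=3
CMP R1, 0  (cmp 3,0)
JNZ L1: taken
ADD R5, 20 → R5=87+20=107
SUB R1, 1 → R1=3-1=2
CMP R1, 0  (cmp 2,0)
JNZ L1: taken
ADD R5, 20 → R5=107+20=127
SUB R1, 1 → R1=2-1=1
CMP R1, 0  (cmp 1,0)
JNZ L1: taken
ADD R5, 20 → R5=127+20=147
SUB R1, 1 → R1=1-1=0
CMP R1, 0  (cmp 0,0)
JNZ L1: not taken
halt.

147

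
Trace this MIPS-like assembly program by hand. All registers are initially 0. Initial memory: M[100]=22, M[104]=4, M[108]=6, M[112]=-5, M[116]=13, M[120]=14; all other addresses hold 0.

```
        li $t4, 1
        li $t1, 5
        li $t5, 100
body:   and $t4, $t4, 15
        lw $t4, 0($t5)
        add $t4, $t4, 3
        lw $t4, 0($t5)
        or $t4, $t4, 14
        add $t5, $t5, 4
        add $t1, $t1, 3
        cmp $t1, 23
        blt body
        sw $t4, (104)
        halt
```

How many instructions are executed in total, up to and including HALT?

$t4=1
$t1=5
$t5=100
$t4=1&15=1
$t4=M[100]=22
$t4=22+3=25
$t4=M[100]=22
$t4=22|14=30
$t5=100+4=104
$t1=5+3=8
cmp $t1, 23  (cmp 8,23)
blt body: taken
$t4=30&15=14
$t4=M[104]=4
$t4=4+3=7
$t4=M[104]=4
$t4=4|14=14
$t5=104+4=108
$t1=8+3=11
cmp $t1, 23  (cmp 11,23)
blt body: taken
$t4=14&15=14
$t4=M[108]=6
$t4=6+3=9
$t4=M[108]=6
$t4=6|14=14
$t5=108+4=112
$t1=11+3=14
cmp $t1, 23  (cmp 14,23)
blt body: taken
$t4=14&15=14
$t4=M[112]=-5
$t4=(-5)+3=-2
$t4=M[112]=-5
$t4=(-5)|14=-1
$t5=112+4=116
$t1=14+3=17
cmp $t1, 23  (cmp 17,23)
blt body: taken
$t4=(-1)&15=15
$t4=M[116]=13
$t4=13+3=16
$t4=M[116]=13
$t4=13|14=15
$t5=116+4=120
$t1=17+3=20
cmp $t1, 23  (cmp 20,23)
blt body: taken
$t4=15&15=15
$t4=M[120]=14
$t4=14+3=17
$t4=M[120]=14
$t4=14|14=14
$t5=120+4=124
$t1=20+3=23
cmp $t1, 23  (cmp 23,23)
blt body: not taken
sw $t4, (104) → M[104]=14
halt.
Total executed instructions: 59.

59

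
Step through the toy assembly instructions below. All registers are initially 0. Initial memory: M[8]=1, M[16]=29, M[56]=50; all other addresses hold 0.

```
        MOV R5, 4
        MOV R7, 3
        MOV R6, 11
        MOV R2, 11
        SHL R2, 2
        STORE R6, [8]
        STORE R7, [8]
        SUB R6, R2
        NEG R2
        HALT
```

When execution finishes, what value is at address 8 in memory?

MOV R5, 4 → R5=4
MOV R7, 3 → R7=3
MOV R6, 11 → R6=11
MOV R2, 11 → R2=11
SHL R2, 2 → R2=11<<2=44
STORE R6, [8] → M[8]=11
STORE R7, [8] → M[8]=3
SUB R6, R2 → R6=11-44=-33
NEG R2 → R2=-(44)=-44
halt.

3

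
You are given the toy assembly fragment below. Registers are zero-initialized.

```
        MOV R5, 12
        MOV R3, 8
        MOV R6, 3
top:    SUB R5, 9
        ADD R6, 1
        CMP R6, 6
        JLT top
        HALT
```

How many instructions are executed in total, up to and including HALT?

R5=12
R3=8
R6=3
R5=12-9=3
R6=3+1=4
CMP R6, 6  (cmp 4,6)
JLT top: taken
R5=3-9=-6
R6=4+1=5
CMP R6, 6  (cmp 5,6)
JLT top: taken
R5=(-6)-9=-15
R6=5+1=6
CMP R6, 6  (cmp 6,6)
JLT top: not taken
halt.
Total executed instructions: 16.

16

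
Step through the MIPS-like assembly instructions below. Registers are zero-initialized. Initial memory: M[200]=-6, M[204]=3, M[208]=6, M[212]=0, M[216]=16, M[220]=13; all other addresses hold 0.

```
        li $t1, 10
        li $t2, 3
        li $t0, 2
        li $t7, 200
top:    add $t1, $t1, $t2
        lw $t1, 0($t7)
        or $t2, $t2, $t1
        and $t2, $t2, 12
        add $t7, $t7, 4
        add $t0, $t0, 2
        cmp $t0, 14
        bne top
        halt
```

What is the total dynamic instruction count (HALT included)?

53

$t1=10
$t2=3
$t0=2
$t7=200
$t1=10+3=13
$t1=M[200]=-6
$t2=3|(-6)=-5
$t2=(-5)&12=8
$t7=200+4=204
$t0=2+2=4
cmp $t0, 14  (cmp 4,14)
bne top: taken
$t1=(-6)+8=2
$t1=M[204]=3
$t2=8|3=11
$t2=11&12=8
$t7=204+4=208
$t0=4+2=6
cmp $t0, 14  (cmp 6,14)
bne top: taken
$t1=3+8=11
$t1=M[208]=6
$t2=8|6=14
$t2=14&12=12
$t7=208+4=212
$t0=6+2=8
cmp $t0, 14  (cmp 8,14)
bne top: taken
$t1=6+12=18
$t1=M[212]=0
$t2=12|0=12
$t2=12&12=12
$t7=212+4=216
$t0=8+2=10
cmp $t0, 14  (cmp 10,14)
bne top: taken
$t1=0+12=12
$t1=M[216]=16
$t2=12|16=28
$t2=28&12=12
$t7=216+4=220
$t0=10+2=12
cmp $t0, 14  (cmp 12,14)
bne top: taken
$t1=16+12=28
$t1=M[220]=13
$t2=12|13=13
$t2=13&12=12
$t7=220+4=224
$t0=12+2=14
cmp $t0, 14  (cmp 14,14)
bne top: not taken
halt.
Total executed instructions: 53.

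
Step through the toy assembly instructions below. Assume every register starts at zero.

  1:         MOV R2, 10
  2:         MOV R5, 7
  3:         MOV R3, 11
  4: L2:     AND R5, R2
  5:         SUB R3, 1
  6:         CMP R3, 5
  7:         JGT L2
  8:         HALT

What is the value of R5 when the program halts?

2

MOV R2, 10 → R2=10
MOV R5, 7 → R5=7
MOV R3, 11 → R3=11
AND R5, R2 → R5=7&10=2
SUB R3, 1 → R3=11-1=10
CMP R3, 5  (cmp 10,5)
JGT L2: taken
AND R5, R2 → R5=2&10=2
SUB R3, 1 → R3=10-1=9
CMP R3, 5  (cmp 9,5)
JGT L2: taken
AND R5, R2 → R5=2&10=2
SUB R3, 1 → R3=9-1=8
CMP R3, 5  (cmp 8,5)
JGT L2: taken
AND R5, R2 → R5=2&10=2
SUB R3, 1 → R3=8-1=7
CMP R3, 5  (cmp 7,5)
JGT L2: taken
AND R5, R2 → R5=2&10=2
SUB R3, 1 → R3=7-1=6
CMP R3, 5  (cmp 6,5)
JGT L2: taken
AND R5, R2 → R5=2&10=2
SUB R3, 1 → R3=6-1=5
CMP R3, 5  (cmp 5,5)
JGT L2: not taken
halt.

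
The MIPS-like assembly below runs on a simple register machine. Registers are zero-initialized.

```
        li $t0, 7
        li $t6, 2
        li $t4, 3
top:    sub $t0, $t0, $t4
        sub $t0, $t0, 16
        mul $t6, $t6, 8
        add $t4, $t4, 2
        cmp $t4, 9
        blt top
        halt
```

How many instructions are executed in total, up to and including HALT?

after li $t0, 7: $t0=7
after li $t6, 2: $t6=2
after li $t4, 3: $t4=3
after sub $t0, $t0, $t4: $t0=7-3=4
after sub $t0, $t0, 16: $t0=4-16=-12
after mul $t6, $t6, 8: $t6=2*8=16
after add $t4, $t4, 2: $t4=3+2=5
cmp $t4, 9  (cmp 5,9)
blt top: taken
after sub $t0, $t0, $t4: $t0=(-12)-5=-17
after sub $t0, $t0, 16: $t0=(-17)-16=-33
after mul $t6, $t6, 8: $t6=16*8=128
after add $t4, $t4, 2: $t4=5+2=7
cmp $t4, 9  (cmp 7,9)
blt top: taken
after sub $t0, $t0, $t4: $t0=(-33)-7=-40
after sub $t0, $t0, 16: $t0=(-40)-16=-56
after mul $t6, $t6, 8: $t6=128*8=1024
after add $t4, $t4, 2: $t4=7+2=9
cmp $t4, 9  (cmp 9,9)
blt top: not taken
halt.
Total executed instructions: 22.

22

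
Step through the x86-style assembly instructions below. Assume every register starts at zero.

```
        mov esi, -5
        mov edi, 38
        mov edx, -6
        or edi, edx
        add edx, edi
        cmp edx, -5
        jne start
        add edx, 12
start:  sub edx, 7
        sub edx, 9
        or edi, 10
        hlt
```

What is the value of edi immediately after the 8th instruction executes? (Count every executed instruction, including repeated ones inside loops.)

-2

mov esi, -5 → esi=-5
mov edi, 38 → edi=38
mov edx, -6 → edx=-6
or edi, edx → edi=38|(-6)=-2
add edx, edi → edx=(-6)+(-2)=-8
cmp edx, -5  (cmp -8,-5)
jne start: taken
sub edx, 7 → edx=(-8)-7=-15
After step 8: edi = -2.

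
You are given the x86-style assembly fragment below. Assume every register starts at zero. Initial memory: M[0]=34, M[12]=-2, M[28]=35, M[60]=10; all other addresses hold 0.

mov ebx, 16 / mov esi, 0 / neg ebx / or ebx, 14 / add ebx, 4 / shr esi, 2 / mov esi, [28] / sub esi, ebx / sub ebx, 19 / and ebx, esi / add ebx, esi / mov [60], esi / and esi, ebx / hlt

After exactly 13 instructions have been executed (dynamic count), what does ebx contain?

ebx=16
esi=0
ebx=-(16)=-16
ebx=(-16)|14=-2
ebx=(-2)+4=2
esi=0>>2=0
esi=M[28]=35
esi=35-2=33
ebx=2-19=-17
ebx=(-17)&33=33
ebx=33+33=66
mov [60], esi → M[60]=33
esi=33&66=0
After step 13: ebx = 66.

66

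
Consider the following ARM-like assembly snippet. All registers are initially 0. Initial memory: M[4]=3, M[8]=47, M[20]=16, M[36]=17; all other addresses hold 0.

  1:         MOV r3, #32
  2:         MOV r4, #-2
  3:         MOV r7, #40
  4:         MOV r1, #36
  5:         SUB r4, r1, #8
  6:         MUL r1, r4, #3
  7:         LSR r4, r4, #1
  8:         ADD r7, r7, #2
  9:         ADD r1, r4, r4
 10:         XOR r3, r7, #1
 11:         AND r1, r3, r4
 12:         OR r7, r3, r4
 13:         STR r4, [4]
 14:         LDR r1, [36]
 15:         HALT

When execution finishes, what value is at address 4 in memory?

r3=32
r4=-2
r7=40
r1=36
r4=36-8=28
r1=28*3=84
r4=28>>1=14
r7=40+2=42
r1=14+14=28
r3=42^1=43
r1=43&14=10
r7=43|14=47
STR r4, [4] → M[4]=14
r1=M[36]=17
halt.

14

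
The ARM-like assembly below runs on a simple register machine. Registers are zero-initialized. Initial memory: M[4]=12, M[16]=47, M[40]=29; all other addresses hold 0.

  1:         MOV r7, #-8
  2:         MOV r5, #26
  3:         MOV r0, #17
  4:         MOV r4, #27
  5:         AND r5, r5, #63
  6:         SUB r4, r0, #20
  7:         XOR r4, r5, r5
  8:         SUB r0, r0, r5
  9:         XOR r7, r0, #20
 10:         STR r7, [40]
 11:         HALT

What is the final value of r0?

-9

MOV r7, #-8 → r7=-8
MOV r5, #26 → r5=26
MOV r0, #17 → r0=17
MOV r4, #27 → r4=27
AND r5, r5, #63 → r5=26&63=26
SUB r4, r0, #20 → r4=17-20=-3
XOR r4, r5, r5 → r4=26^26=0
SUB r0, r0, r5 → r0=17-26=-9
XOR r7, r0, #20 → r7=(-9)^20=-29
STR r7, [40] → M[40]=-29
halt.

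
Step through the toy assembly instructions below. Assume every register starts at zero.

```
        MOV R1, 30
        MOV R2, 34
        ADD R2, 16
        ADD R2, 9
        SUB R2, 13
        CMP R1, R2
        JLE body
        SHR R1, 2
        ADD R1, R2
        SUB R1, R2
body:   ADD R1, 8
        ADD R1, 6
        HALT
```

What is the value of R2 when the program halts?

R1=30
R2=34
R2=34+16=50
R2=50+9=59
R2=59-13=46
CMP R1, R2  (cmp 30,46)
JLE body: taken
R1=30+8=38
R1=38+6=44
halt.

46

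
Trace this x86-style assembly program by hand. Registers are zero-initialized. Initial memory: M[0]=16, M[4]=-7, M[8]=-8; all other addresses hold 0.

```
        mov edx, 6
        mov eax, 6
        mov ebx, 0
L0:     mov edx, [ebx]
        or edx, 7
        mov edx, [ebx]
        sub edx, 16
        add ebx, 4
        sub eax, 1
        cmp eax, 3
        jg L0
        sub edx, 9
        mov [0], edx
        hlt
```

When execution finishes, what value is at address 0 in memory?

after mov edx, 6: edx=6
after mov eax, 6: eax=6
after mov ebx, 0: ebx=0
after mov edx, [ebx]: edx=M[0]=16
after or edx, 7: edx=16|7=23
after mov edx, [ebx]: edx=M[0]=16
after sub edx, 16: edx=16-16=0
after add ebx, 4: ebx=0+4=4
after sub eax, 1: eax=6-1=5
cmp eax, 3  (cmp 5,3)
jg L0: taken
after mov edx, [ebx]: edx=M[4]=-7
after or edx, 7: edx=(-7)|7=-1
after mov edx, [ebx]: edx=M[4]=-7
after sub edx, 16: edx=(-7)-16=-23
after add ebx, 4: ebx=4+4=8
after sub eax, 1: eax=5-1=4
cmp eax, 3  (cmp 4,3)
jg L0: taken
after mov edx, [ebx]: edx=M[8]=-8
after or edx, 7: edx=(-8)|7=-1
after mov edx, [ebx]: edx=M[8]=-8
after sub edx, 16: edx=(-8)-16=-24
after add ebx, 4: ebx=8+4=12
after sub eax, 1: eax=4-1=3
cmp eax, 3  (cmp 3,3)
jg L0: not taken
after sub edx, 9: edx=(-24)-9=-33
mov [0], edx → M[0]=-33
halt.

-33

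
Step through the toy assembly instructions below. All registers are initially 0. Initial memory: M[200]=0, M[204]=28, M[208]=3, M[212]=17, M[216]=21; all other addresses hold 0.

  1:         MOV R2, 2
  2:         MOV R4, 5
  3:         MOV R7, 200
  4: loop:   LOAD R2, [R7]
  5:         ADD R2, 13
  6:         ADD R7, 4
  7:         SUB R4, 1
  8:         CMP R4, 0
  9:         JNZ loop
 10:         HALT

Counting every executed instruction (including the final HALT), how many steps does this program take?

34

R2=2
R4=5
R7=200
R2=M[200]=0
R2=0+13=13
R7=200+4=204
R4=5-1=4
CMP R4, 0  (cmp 4,0)
JNZ loop: taken
R2=M[204]=28
R2=28+13=41
R7=204+4=208
R4=4-1=3
CMP R4, 0  (cmp 3,0)
JNZ loop: taken
R2=M[208]=3
R2=3+13=16
R7=208+4=212
R4=3-1=2
CMP R4, 0  (cmp 2,0)
JNZ loop: taken
R2=M[212]=17
R2=17+13=30
R7=212+4=216
R4=2-1=1
CMP R4, 0  (cmp 1,0)
JNZ loop: taken
R2=M[216]=21
R2=21+13=34
R7=216+4=220
R4=1-1=0
CMP R4, 0  (cmp 0,0)
JNZ loop: not taken
halt.
Total executed instructions: 34.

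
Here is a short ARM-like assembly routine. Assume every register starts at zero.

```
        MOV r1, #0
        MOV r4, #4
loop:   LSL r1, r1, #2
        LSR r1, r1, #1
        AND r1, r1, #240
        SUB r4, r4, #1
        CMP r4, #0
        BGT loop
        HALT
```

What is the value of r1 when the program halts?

r1=0
r4=4
r1=0<<2=0
r1=0>>1=0
r1=0&240=0
r4=4-1=3
CMP r4, #0  (cmp 3,0)
BGT loop: taken
r1=0<<2=0
r1=0>>1=0
r1=0&240=0
r4=3-1=2
CMP r4, #0  (cmp 2,0)
BGT loop: taken
r1=0<<2=0
r1=0>>1=0
r1=0&240=0
r4=2-1=1
CMP r4, #0  (cmp 1,0)
BGT loop: taken
r1=0<<2=0
r1=0>>1=0
r1=0&240=0
r4=1-1=0
CMP r4, #0  (cmp 0,0)
BGT loop: not taken
halt.

0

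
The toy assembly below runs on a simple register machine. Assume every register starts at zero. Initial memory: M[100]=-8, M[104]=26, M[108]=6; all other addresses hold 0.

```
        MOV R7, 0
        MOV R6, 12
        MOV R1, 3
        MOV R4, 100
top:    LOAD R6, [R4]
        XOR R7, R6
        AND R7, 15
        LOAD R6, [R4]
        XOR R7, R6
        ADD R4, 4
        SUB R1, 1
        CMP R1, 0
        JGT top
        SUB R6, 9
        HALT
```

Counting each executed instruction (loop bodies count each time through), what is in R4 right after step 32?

112

after MOV R7, 0: R7=0
after MOV R6, 12: R6=12
after MOV R1, 3: R1=3
after MOV R4, 100: R4=100
after LOAD R6, [R4]: R6=M[100]=-8
after XOR R7, R6: R7=0^(-8)=-8
after AND R7, 15: R7=(-8)&15=8
after LOAD R6, [R4]: R6=M[100]=-8
after XOR R7, R6: R7=8^(-8)=-16
after ADD R4, 4: R4=100+4=104
after SUB R1, 1: R1=3-1=2
CMP R1, 0  (cmp 2,0)
JGT top: taken
after LOAD R6, [R4]: R6=M[104]=26
after XOR R7, R6: R7=(-16)^26=-22
after AND R7, 15: R7=(-22)&15=10
after LOAD R6, [R4]: R6=M[104]=26
after XOR R7, R6: R7=10^26=16
after ADD R4, 4: R4=104+4=108
after SUB R1, 1: R1=2-1=1
CMP R1, 0  (cmp 1,0)
JGT top: taken
after LOAD R6, [R4]: R6=M[108]=6
after XOR R7, R6: R7=16^6=22
after AND R7, 15: R7=22&15=6
after LOAD R6, [R4]: R6=M[108]=6
after XOR R7, R6: R7=6^6=0
after ADD R4, 4: R4=108+4=112
after SUB R1, 1: R1=1-1=0
CMP R1, 0  (cmp 0,0)
JGT top: not taken
after SUB R6, 9: R6=6-9=-3
After step 32: R4 = 112.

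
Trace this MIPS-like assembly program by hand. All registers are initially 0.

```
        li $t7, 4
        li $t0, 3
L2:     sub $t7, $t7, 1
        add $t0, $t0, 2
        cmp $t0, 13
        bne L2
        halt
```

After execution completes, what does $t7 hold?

after li $t7, 4: $t7=4
after li $t0, 3: $t0=3
after sub $t7, $t7, 1: $t7=4-1=3
after add $t0, $t0, 2: $t0=3+2=5
cmp $t0, 13  (cmp 5,13)
bne L2: taken
after sub $t7, $t7, 1: $t7=3-1=2
after add $t0, $t0, 2: $t0=5+2=7
cmp $t0, 13  (cmp 7,13)
bne L2: taken
after sub $t7, $t7, 1: $t7=2-1=1
after add $t0, $t0, 2: $t0=7+2=9
cmp $t0, 13  (cmp 9,13)
bne L2: taken
after sub $t7, $t7, 1: $t7=1-1=0
after add $t0, $t0, 2: $t0=9+2=11
cmp $t0, 13  (cmp 11,13)
bne L2: taken
after sub $t7, $t7, 1: $t7=0-1=-1
after add $t0, $t0, 2: $t0=11+2=13
cmp $t0, 13  (cmp 13,13)
bne L2: not taken
halt.

-1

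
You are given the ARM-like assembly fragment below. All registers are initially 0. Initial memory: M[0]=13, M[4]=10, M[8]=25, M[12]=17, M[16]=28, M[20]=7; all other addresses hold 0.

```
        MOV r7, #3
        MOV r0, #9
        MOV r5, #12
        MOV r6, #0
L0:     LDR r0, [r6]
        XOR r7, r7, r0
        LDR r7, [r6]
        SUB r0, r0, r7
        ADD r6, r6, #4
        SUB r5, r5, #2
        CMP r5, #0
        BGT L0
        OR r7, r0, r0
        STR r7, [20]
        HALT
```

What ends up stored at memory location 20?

MOV r7, #3 → r7=3
MOV r0, #9 → r0=9
MOV r5, #12 → r5=12
MOV r6, #0 → r6=0
LDR r0, [r6] → r0=M[0]=13
XOR r7, r7, r0 → r7=3^13=14
LDR r7, [r6] → r7=M[0]=13
SUB r0, r0, r7 → r0=13-13=0
ADD r6, r6, #4 → r6=0+4=4
SUB r5, r5, #2 → r5=12-2=10
CMP r5, #0  (cmp 10,0)
BGT L0: taken
LDR r0, [r6] → r0=M[4]=10
XOR r7, r7, r0 → r7=13^10=7
LDR r7, [r6] → r7=M[4]=10
SUB r0, r0, r7 → r0=10-10=0
ADD r6, r6, #4 → r6=4+4=8
SUB r5, r5, #2 → r5=10-2=8
CMP r5, #0  (cmp 8,0)
BGT L0: taken
LDR r0, [r6] → r0=M[8]=25
XOR r7, r7, r0 → r7=10^25=19
LDR r7, [r6] → r7=M[8]=25
SUB r0, r0, r7 → r0=25-25=0
ADD r6, r6, #4 → r6=8+4=12
SUB r5, r5, #2 → r5=8-2=6
CMP r5, #0  (cmp 6,0)
BGT L0: taken
LDR r0, [r6] → r0=M[12]=17
XOR r7, r7, r0 → r7=25^17=8
LDR r7, [r6] → r7=M[12]=17
SUB r0, r0, r7 → r0=17-17=0
ADD r6, r6, #4 → r6=12+4=16
SUB r5, r5, #2 → r5=6-2=4
CMP r5, #0  (cmp 4,0)
BGT L0: taken
LDR r0, [r6] → r0=M[16]=28
XOR r7, r7, r0 → r7=17^28=13
LDR r7, [r6] → r7=M[16]=28
SUB r0, r0, r7 → r0=28-28=0
ADD r6, r6, #4 → r6=16+4=20
SUB r5, r5, #2 → r5=4-2=2
CMP r5, #0  (cmp 2,0)
BGT L0: taken
LDR r0, [r6] → r0=M[20]=7
XOR r7, r7, r0 → r7=28^7=27
LDR r7, [r6] → r7=M[20]=7
SUB r0, r0, r7 → r0=7-7=0
ADD r6, r6, #4 → r6=20+4=24
SUB r5, r5, #2 → r5=2-2=0
CMP r5, #0  (cmp 0,0)
BGT L0: not taken
OR r7, r0, r0 → r7=0|0=0
STR r7, [20] → M[20]=0
halt.

0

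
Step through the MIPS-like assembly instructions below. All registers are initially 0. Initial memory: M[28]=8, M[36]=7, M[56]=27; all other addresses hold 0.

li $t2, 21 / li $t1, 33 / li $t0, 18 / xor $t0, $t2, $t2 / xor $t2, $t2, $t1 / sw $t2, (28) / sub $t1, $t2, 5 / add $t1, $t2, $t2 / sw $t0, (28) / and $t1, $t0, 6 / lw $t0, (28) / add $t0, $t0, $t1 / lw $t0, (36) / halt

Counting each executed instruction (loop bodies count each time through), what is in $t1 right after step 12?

0

li $t2, 21 → $t2=21
li $t1, 33 → $t1=33
li $t0, 18 → $t0=18
xor $t0, $t2, $t2 → $t0=21^21=0
xor $t2, $t2, $t1 → $t2=21^33=52
sw $t2, (28) → M[28]=52
sub $t1, $t2, 5 → $t1=52-5=47
add $t1, $t2, $t2 → $t1=52+52=104
sw $t0, (28) → M[28]=0
and $t1, $t0, 6 → $t1=0&6=0
lw $t0, (28) → $t0=M[28]=0
add $t0, $t0, $t1 → $t0=0+0=0
After step 12: $t1 = 0.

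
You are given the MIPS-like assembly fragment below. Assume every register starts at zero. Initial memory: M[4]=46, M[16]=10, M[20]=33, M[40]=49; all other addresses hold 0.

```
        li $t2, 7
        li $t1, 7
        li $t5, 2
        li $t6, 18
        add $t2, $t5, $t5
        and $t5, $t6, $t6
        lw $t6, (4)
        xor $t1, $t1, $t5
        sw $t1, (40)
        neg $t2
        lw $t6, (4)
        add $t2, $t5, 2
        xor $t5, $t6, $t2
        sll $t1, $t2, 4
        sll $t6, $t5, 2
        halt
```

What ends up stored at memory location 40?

21

after li $t2, 7: $t2=7
after li $t1, 7: $t1=7
after li $t5, 2: $t5=2
after li $t6, 18: $t6=18
after add $t2, $t5, $t5: $t2=2+2=4
after and $t5, $t6, $t6: $t5=18&18=18
after lw $t6, (4): $t6=M[4]=46
after xor $t1, $t1, $t5: $t1=7^18=21
sw $t1, (40) → M[40]=21
after neg $t2: $t2=-(4)=-4
after lw $t6, (4): $t6=M[4]=46
after add $t2, $t5, 2: $t2=18+2=20
after xor $t5, $t6, $t2: $t5=46^20=58
after sll $t1, $t2, 4: $t1=20<<4=320
after sll $t6, $t5, 2: $t6=58<<2=232
halt.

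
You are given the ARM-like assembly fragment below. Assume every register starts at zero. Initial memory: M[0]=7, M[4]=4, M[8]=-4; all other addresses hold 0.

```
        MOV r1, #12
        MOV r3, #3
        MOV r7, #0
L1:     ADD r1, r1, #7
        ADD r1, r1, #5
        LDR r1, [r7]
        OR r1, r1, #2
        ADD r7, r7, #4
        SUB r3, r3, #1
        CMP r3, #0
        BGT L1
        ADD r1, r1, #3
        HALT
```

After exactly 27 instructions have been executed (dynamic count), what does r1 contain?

-2

after MOV r1, #12: r1=12
after MOV r3, #3: r3=3
after MOV r7, #0: r7=0
after ADD r1, r1, #7: r1=12+7=19
after ADD r1, r1, #5: r1=19+5=24
after LDR r1, [r7]: r1=M[0]=7
after OR r1, r1, #2: r1=7|2=7
after ADD r7, r7, #4: r7=0+4=4
after SUB r3, r3, #1: r3=3-1=2
CMP r3, #0  (cmp 2,0)
BGT L1: taken
after ADD r1, r1, #7: r1=7+7=14
after ADD r1, r1, #5: r1=14+5=19
after LDR r1, [r7]: r1=M[4]=4
after OR r1, r1, #2: r1=4|2=6
after ADD r7, r7, #4: r7=4+4=8
after SUB r3, r3, #1: r3=2-1=1
CMP r3, #0  (cmp 1,0)
BGT L1: taken
after ADD r1, r1, #7: r1=6+7=13
after ADD r1, r1, #5: r1=13+5=18
after LDR r1, [r7]: r1=M[8]=-4
after OR r1, r1, #2: r1=(-4)|2=-2
after ADD r7, r7, #4: r7=8+4=12
after SUB r3, r3, #1: r3=1-1=0
CMP r3, #0  (cmp 0,0)
BGT L1: not taken
After step 27: r1 = -2.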